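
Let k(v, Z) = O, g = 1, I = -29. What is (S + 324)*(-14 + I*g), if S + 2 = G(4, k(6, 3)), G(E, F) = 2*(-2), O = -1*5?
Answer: -13674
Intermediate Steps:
O = -5
k(v, Z) = -5
G(E, F) = -4
S = -6 (S = -2 - 4 = -6)
(S + 324)*(-14 + I*g) = (-6 + 324)*(-14 - 29*1) = 318*(-14 - 29) = 318*(-43) = -13674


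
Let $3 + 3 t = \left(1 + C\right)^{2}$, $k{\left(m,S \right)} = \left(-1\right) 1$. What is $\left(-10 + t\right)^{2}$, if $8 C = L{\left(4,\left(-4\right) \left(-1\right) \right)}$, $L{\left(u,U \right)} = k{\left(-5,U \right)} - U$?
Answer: $\frac{491401}{4096} \approx 119.97$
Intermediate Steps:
$k{\left(m,S \right)} = -1$
$L{\left(u,U \right)} = -1 - U$
$C = - \frac{5}{8}$ ($C = \frac{-1 - \left(-4\right) \left(-1\right)}{8} = \frac{-1 - 4}{8} = \frac{1}{8} \left(-5\right) = - \frac{5}{8} \approx -0.625$)
$t = - \frac{61}{64}$ ($t = -1 + \frac{\left(1 - \frac{5}{8}\right)^{2}}{3} = -1 + \frac{\left(\frac{3}{8}\right)^{2}}{3} = -1 + \frac{1}{3} \cdot \frac{9}{64} = -1 + \frac{3}{64} = - \frac{61}{64} \approx -0.95313$)
$\left(-10 + t\right)^{2} = \left(-10 - \frac{61}{64}\right)^{2} = \left(- \frac{701}{64}\right)^{2} = \frac{491401}{4096}$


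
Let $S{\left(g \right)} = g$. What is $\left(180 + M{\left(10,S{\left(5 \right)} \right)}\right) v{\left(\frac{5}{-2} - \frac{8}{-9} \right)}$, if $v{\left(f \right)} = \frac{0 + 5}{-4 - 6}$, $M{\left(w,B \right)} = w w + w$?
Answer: $-145$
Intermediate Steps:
$M{\left(w,B \right)} = w + w^{2}$ ($M{\left(w,B \right)} = w^{2} + w = w + w^{2}$)
$v{\left(f \right)} = - \frac{1}{2}$ ($v{\left(f \right)} = \frac{5}{-10} = 5 \left(- \frac{1}{10}\right) = - \frac{1}{2}$)
$\left(180 + M{\left(10,S{\left(5 \right)} \right)}\right) v{\left(\frac{5}{-2} - \frac{8}{-9} \right)} = \left(180 + 10 \left(1 + 10\right)\right) \left(- \frac{1}{2}\right) = \left(180 + 10 \cdot 11\right) \left(- \frac{1}{2}\right) = \left(180 + 110\right) \left(- \frac{1}{2}\right) = 290 \left(- \frac{1}{2}\right) = -145$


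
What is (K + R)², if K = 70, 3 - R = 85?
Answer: 144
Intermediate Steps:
R = -82 (R = 3 - 1*85 = 3 - 85 = -82)
(K + R)² = (70 - 82)² = (-12)² = 144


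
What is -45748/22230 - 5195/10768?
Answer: -304049657/119686320 ≈ -2.5404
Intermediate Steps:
-45748/22230 - 5195/10768 = -45748*1/22230 - 5195*1/10768 = -22874/11115 - 5195/10768 = -304049657/119686320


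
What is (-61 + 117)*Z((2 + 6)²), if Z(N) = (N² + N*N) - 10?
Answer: 458192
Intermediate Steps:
Z(N) = -10 + 2*N² (Z(N) = (N² + N²) - 10 = 2*N² - 10 = -10 + 2*N²)
(-61 + 117)*Z((2 + 6)²) = (-61 + 117)*(-10 + 2*((2 + 6)²)²) = 56*(-10 + 2*(8²)²) = 56*(-10 + 2*64²) = 56*(-10 + 2*4096) = 56*(-10 + 8192) = 56*8182 = 458192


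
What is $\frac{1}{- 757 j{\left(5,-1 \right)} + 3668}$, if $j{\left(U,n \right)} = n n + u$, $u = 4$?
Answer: $- \frac{1}{117} \approx -0.008547$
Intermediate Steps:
$j{\left(U,n \right)} = 4 + n^{2}$ ($j{\left(U,n \right)} = n n + 4 = n^{2} + 4 = 4 + n^{2}$)
$\frac{1}{- 757 j{\left(5,-1 \right)} + 3668} = \frac{1}{- 757 \left(4 + \left(-1\right)^{2}\right) + 3668} = \frac{1}{- 757 \left(4 + 1\right) + 3668} = \frac{1}{\left(-757\right) 5 + 3668} = \frac{1}{-3785 + 3668} = \frac{1}{-117} = - \frac{1}{117}$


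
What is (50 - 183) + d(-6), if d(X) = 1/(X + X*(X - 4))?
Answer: -7181/54 ≈ -132.98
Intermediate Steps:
d(X) = 1/(X + X*(-4 + X))
(50 - 183) + d(-6) = (50 - 183) + 1/((-6)*(-3 - 6)) = -133 - ⅙/(-9) = -133 - ⅙*(-⅑) = -133 + 1/54 = -7181/54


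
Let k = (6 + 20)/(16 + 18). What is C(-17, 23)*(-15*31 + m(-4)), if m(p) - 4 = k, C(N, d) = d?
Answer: -179952/17 ≈ -10585.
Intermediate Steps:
k = 13/17 (k = 26/34 = 26*(1/34) = 13/17 ≈ 0.76471)
m(p) = 81/17 (m(p) = 4 + 13/17 = 81/17)
C(-17, 23)*(-15*31 + m(-4)) = 23*(-15*31 + 81/17) = 23*(-465 + 81/17) = 23*(-7824/17) = -179952/17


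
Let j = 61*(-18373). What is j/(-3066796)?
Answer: 1120753/3066796 ≈ 0.36545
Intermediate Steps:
j = -1120753
j/(-3066796) = -1120753/(-3066796) = -1120753*(-1/3066796) = 1120753/3066796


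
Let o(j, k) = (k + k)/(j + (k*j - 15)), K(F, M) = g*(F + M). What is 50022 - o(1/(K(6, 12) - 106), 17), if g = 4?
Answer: 6603193/132 ≈ 50024.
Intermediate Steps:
K(F, M) = 4*F + 4*M (K(F, M) = 4*(F + M) = 4*F + 4*M)
o(j, k) = 2*k/(-15 + j + j*k) (o(j, k) = (2*k)/(j + (j*k - 15)) = (2*k)/(j + (-15 + j*k)) = (2*k)/(-15 + j + j*k) = 2*k/(-15 + j + j*k))
50022 - o(1/(K(6, 12) - 106), 17) = 50022 - 2*17/(-15 + 1/((4*6 + 4*12) - 106) + 17/((4*6 + 4*12) - 106)) = 50022 - 2*17/(-15 + 1/((24 + 48) - 106) + 17/((24 + 48) - 106)) = 50022 - 2*17/(-15 + 1/(72 - 106) + 17/(72 - 106)) = 50022 - 2*17/(-15 + 1/(-34) + 17/(-34)) = 50022 - 2*17/(-15 - 1/34 - 1/34*17) = 50022 - 2*17/(-15 - 1/34 - ½) = 50022 - 2*17/(-264/17) = 50022 - 2*17*(-17)/264 = 50022 - 1*(-289/132) = 50022 + 289/132 = 6603193/132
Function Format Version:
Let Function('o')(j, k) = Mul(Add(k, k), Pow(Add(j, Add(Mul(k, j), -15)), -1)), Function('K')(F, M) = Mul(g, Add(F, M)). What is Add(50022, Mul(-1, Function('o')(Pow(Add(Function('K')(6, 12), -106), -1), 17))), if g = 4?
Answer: Rational(6603193, 132) ≈ 50024.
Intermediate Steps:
Function('K')(F, M) = Add(Mul(4, F), Mul(4, M)) (Function('K')(F, M) = Mul(4, Add(F, M)) = Add(Mul(4, F), Mul(4, M)))
Function('o')(j, k) = Mul(2, k, Pow(Add(-15, j, Mul(j, k)), -1)) (Function('o')(j, k) = Mul(Mul(2, k), Pow(Add(j, Add(Mul(j, k), -15)), -1)) = Mul(Mul(2, k), Pow(Add(j, Add(-15, Mul(j, k))), -1)) = Mul(Mul(2, k), Pow(Add(-15, j, Mul(j, k)), -1)) = Mul(2, k, Pow(Add(-15, j, Mul(j, k)), -1)))
Add(50022, Mul(-1, Function('o')(Pow(Add(Function('K')(6, 12), -106), -1), 17))) = Add(50022, Mul(-1, Mul(2, 17, Pow(Add(-15, Pow(Add(Add(Mul(4, 6), Mul(4, 12)), -106), -1), Mul(Pow(Add(Add(Mul(4, 6), Mul(4, 12)), -106), -1), 17)), -1)))) = Add(50022, Mul(-1, Mul(2, 17, Pow(Add(-15, Pow(Add(Add(24, 48), -106), -1), Mul(Pow(Add(Add(24, 48), -106), -1), 17)), -1)))) = Add(50022, Mul(-1, Mul(2, 17, Pow(Add(-15, Pow(Add(72, -106), -1), Mul(Pow(Add(72, -106), -1), 17)), -1)))) = Add(50022, Mul(-1, Mul(2, 17, Pow(Add(-15, Pow(-34, -1), Mul(Pow(-34, -1), 17)), -1)))) = Add(50022, Mul(-1, Mul(2, 17, Pow(Add(-15, Rational(-1, 34), Mul(Rational(-1, 34), 17)), -1)))) = Add(50022, Mul(-1, Mul(2, 17, Pow(Add(-15, Rational(-1, 34), Rational(-1, 2)), -1)))) = Add(50022, Mul(-1, Mul(2, 17, Pow(Rational(-264, 17), -1)))) = Add(50022, Mul(-1, Mul(2, 17, Rational(-17, 264)))) = Add(50022, Mul(-1, Rational(-289, 132))) = Add(50022, Rational(289, 132)) = Rational(6603193, 132)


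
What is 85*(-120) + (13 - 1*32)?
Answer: -10219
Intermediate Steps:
85*(-120) + (13 - 1*32) = -10200 + (13 - 32) = -10200 - 19 = -10219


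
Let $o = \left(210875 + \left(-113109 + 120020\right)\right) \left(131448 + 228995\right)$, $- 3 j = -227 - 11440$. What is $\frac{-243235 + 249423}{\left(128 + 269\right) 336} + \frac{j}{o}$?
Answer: $\frac{8674197294977}{186985664169636} \approx 0.04639$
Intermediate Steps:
$j = 3889$ ($j = - \frac{-227 - 11440}{3} = \left(- \frac{1}{3}\right) \left(-11667\right) = 3889$)
$o = 78499439198$ ($o = \left(210875 + 6911\right) 360443 = 217786 \cdot 360443 = 78499439198$)
$\frac{-243235 + 249423}{\left(128 + 269\right) 336} + \frac{j}{o} = \frac{-243235 + 249423}{\left(128 + 269\right) 336} + \frac{3889}{78499439198} = \frac{6188}{397 \cdot 336} + 3889 \cdot \frac{1}{78499439198} = \frac{6188}{133392} + \frac{3889}{78499439198} = 6188 \cdot \frac{1}{133392} + \frac{3889}{78499439198} = \frac{221}{4764} + \frac{3889}{78499439198} = \frac{8674197294977}{186985664169636}$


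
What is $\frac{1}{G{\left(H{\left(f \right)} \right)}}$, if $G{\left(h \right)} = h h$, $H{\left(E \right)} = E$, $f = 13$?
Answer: $\frac{1}{169} \approx 0.0059172$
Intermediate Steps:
$G{\left(h \right)} = h^{2}$
$\frac{1}{G{\left(H{\left(f \right)} \right)}} = \frac{1}{13^{2}} = \frac{1}{169}$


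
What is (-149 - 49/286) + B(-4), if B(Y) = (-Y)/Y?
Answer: -42949/286 ≈ -150.17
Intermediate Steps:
B(Y) = -1
(-149 - 49/286) + B(-4) = (-149 - 49/286) - 1 = -42663/286 - 1 = -42949/286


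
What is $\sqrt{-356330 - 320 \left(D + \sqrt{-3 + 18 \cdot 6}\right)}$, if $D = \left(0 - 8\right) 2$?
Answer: $\sqrt{-351210 - 320 \sqrt{105}} \approx 595.39 i$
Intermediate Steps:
$D = -16$ ($D = \left(-8\right) 2 = -16$)
$\sqrt{-356330 - 320 \left(D + \sqrt{-3 + 18 \cdot 6}\right)} = \sqrt{-356330 - 320 \left(-16 + \sqrt{-3 + 18 \cdot 6}\right)} = \sqrt{-356330 - 320 \left(-16 + \sqrt{-3 + 108}\right)} = \sqrt{-356330 - 320 \left(-16 + \sqrt{105}\right)} = \sqrt{-356330 + \left(5120 - 320 \sqrt{105}\right)} = \sqrt{-351210 - 320 \sqrt{105}}$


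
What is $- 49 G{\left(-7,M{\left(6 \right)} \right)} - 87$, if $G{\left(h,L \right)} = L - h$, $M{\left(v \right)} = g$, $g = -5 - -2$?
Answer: $-283$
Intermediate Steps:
$g = -3$ ($g = -5 + 2 = -3$)
$M{\left(v \right)} = -3$
$- 49 G{\left(-7,M{\left(6 \right)} \right)} - 87 = - 49 \left(-3 - -7\right) - 87 = - 49 \left(-3 + 7\right) - 87 = \left(-49\right) 4 - 87 = -196 - 87 = -283$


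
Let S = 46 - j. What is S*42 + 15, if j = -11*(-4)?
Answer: 99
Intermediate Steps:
j = 44
S = 2 (S = 46 - 1*44 = 46 - 44 = 2)
S*42 + 15 = 2*42 + 15 = 84 + 15 = 99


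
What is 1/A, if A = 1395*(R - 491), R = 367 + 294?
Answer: 1/237150 ≈ 4.2167e-6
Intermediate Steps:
R = 661
A = 237150 (A = 1395*(661 - 491) = 1395*170 = 237150)
1/A = 1/237150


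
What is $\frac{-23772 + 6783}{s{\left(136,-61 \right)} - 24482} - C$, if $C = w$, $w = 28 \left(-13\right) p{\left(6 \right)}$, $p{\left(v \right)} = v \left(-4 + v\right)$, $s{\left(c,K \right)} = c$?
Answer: $\frac{15194331}{3478} \approx 4368.7$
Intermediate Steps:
$w = -4368$ ($w = 28 \left(-13\right) 6 \left(-4 + 6\right) = - 364 \cdot 6 \cdot 2 = \left(-364\right) 12 = -4368$)
$C = -4368$
$\frac{-23772 + 6783}{s{\left(136,-61 \right)} - 24482} - C = \frac{-23772 + 6783}{136 - 24482} - -4368 = - \frac{16989}{-24346} + 4368 = \left(-16989\right) \left(- \frac{1}{24346}\right) + 4368 = \frac{2427}{3478} + 4368 = \frac{15194331}{3478}$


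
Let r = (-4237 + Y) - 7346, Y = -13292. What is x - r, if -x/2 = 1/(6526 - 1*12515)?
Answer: 148976377/5989 ≈ 24875.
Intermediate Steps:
r = -24875 (r = (-4237 - 13292) - 7346 = -17529 - 7346 = -24875)
x = 2/5989 (x = -2/(6526 - 1*12515) = -2/(6526 - 12515) = -2/(-5989) = -2*(-1/5989) = 2/5989 ≈ 0.00033395)
x - r = 2/5989 - 1*(-24875) = 2/5989 + 24875 = 148976377/5989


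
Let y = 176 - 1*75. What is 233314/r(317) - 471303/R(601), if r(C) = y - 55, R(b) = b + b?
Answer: 129381745/27646 ≈ 4679.9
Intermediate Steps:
y = 101 (y = 176 - 75 = 101)
R(b) = 2*b
r(C) = 46 (r(C) = 101 - 55 = 46)
233314/r(317) - 471303/R(601) = 233314/46 - 471303/(2*601) = 233314*(1/46) - 471303/1202 = 116657/23 - 471303*1/1202 = 116657/23 - 471303/1202 = 129381745/27646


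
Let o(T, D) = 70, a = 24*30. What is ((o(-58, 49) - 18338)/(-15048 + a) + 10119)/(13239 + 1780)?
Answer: 36250825/53798058 ≈ 0.67383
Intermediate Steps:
a = 720
((o(-58, 49) - 18338)/(-15048 + a) + 10119)/(13239 + 1780) = ((70 - 18338)/(-15048 + 720) + 10119)/(13239 + 1780) = (-18268/(-14328) + 10119)/15019 = (-18268*(-1/14328) + 10119)*(1/15019) = (4567/3582 + 10119)*(1/15019) = (36250825/3582)*(1/15019) = 36250825/53798058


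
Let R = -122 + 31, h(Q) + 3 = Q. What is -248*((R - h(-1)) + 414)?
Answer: -81096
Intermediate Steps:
h(Q) = -3 + Q
R = -91
-248*((R - h(-1)) + 414) = -248*((-91 - (-3 - 1)) + 414) = -248*((-91 - 1*(-4)) + 414) = -248*((-91 + 4) + 414) = -248*(-87 + 414) = -248*327 = -81096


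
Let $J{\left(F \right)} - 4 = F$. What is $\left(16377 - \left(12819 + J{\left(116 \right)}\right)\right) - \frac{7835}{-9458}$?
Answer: $\frac{32524439}{9458} \approx 3438.8$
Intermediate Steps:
$J{\left(F \right)} = 4 + F$
$\left(16377 - \left(12819 + J{\left(116 \right)}\right)\right) - \frac{7835}{-9458} = \left(16377 - 12939\right) - \frac{7835}{-9458} = \left(16377 - 12939\right) - - \frac{7835}{9458} = \left(16377 - 12939\right) + \frac{7835}{9458} = 3438 + \frac{7835}{9458} = \frac{32524439}{9458}$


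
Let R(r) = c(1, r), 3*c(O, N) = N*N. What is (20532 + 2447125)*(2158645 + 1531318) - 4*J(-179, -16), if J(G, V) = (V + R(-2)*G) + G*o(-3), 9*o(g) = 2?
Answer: 81950067250819/9 ≈ 9.1056e+12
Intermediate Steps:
o(g) = 2/9 (o(g) = (1/9)*2 = 2/9)
c(O, N) = N**2/3 (c(O, N) = (N*N)/3 = N**2/3)
R(r) = r**2/3
J(G, V) = V + 14*G/9 (J(G, V) = (V + ((1/3)*(-2)**2)*G) + G*(2/9) = (V + ((1/3)*4)*G) + 2*G/9 = (V + 4*G/3) + 2*G/9 = V + 14*G/9)
(20532 + 2447125)*(2158645 + 1531318) - 4*J(-179, -16) = (20532 + 2447125)*(2158645 + 1531318) - 4*(-16 + (14/9)*(-179)) = 2467657*3689963 - 4*(-16 - 2506/9) = 9105563026691 - 4*(-2650/9) = 9105563026691 + 10600/9 = 81950067250819/9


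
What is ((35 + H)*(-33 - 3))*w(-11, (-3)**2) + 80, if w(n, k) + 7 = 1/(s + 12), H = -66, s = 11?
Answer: -176720/23 ≈ -7683.5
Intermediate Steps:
w(n, k) = -160/23 (w(n, k) = -7 + 1/(11 + 12) = -7 + 1/23 = -160/23)
((35 + H)*(-33 - 3))*w(-11, (-3)**2) + 80 = ((35 - 66)*(-33 - 3))*(-160/23) + 80 = -31*(-36)*(-160/23) + 80 = 1116*(-160/23) + 80 = -178560/23 + 80 = -176720/23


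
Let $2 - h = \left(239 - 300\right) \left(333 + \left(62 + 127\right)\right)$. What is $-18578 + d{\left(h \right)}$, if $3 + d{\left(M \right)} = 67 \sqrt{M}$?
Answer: $-18581 + 134 \sqrt{7961} \approx -6624.9$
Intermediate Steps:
$h = 31844$ ($h = 2 - \left(239 - 300\right) \left(333 + \left(62 + 127\right)\right) = 2 - - 61 \left(333 + 189\right) = 2 - \left(-61\right) 522 = 2 - -31842 = 2 + 31842 = 31844$)
$d{\left(M \right)} = -3 + 67 \sqrt{M}$
$-18578 + d{\left(h \right)} = -18578 - \left(3 - 67 \sqrt{31844}\right) = -18578 - \left(3 - 67 \cdot 2 \sqrt{7961}\right) = -18578 - \left(3 - 134 \sqrt{7961}\right) = -18581 + 134 \sqrt{7961}$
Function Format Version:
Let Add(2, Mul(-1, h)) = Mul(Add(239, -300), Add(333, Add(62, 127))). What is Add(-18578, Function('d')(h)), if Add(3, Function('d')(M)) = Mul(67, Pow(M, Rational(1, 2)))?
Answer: Add(-18581, Mul(134, Pow(7961, Rational(1, 2)))) ≈ -6624.9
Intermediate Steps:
h = 31844 (h = Add(2, Mul(-1, Mul(Add(239, -300), Add(333, Add(62, 127))))) = Add(2, Mul(-1, Mul(-61, Add(333, 189)))) = Add(2, Mul(-1, Mul(-61, 522))) = Add(2, Mul(-1, -31842)) = Add(2, 31842) = 31844)
Function('d')(M) = Add(-3, Mul(67, Pow(M, Rational(1, 2))))
Add(-18578, Function('d')(h)) = Add(-18578, Add(-3, Mul(67, Pow(31844, Rational(1, 2))))) = Add(-18578, Add(-3, Mul(67, Mul(2, Pow(7961, Rational(1, 2)))))) = Add(-18578, Add(-3, Mul(134, Pow(7961, Rational(1, 2))))) = Add(-18581, Mul(134, Pow(7961, Rational(1, 2))))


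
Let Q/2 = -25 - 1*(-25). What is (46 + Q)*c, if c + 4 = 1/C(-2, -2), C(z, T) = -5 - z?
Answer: -598/3 ≈ -199.33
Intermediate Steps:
Q = 0 (Q = 2*(-25 - 1*(-25)) = 2*(-25 + 25) = 2*0 = 0)
c = -13/3 (c = -4 + 1/(-5 - 1*(-2)) = -4 + 1/(-5 + 2) = -4 + 1/(-3) = -4 - 1/3 = -13/3 ≈ -4.3333)
(46 + Q)*c = (46 + 0)*(-13/3) = 46*(-13/3) = -598/3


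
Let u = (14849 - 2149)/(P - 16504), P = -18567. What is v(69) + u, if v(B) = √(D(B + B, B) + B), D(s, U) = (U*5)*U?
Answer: -12700/35071 + √23874 ≈ 154.15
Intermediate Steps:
u = -12700/35071 (u = (14849 - 2149)/(-18567 - 16504) = 12700/(-35071) = 12700*(-1/35071) = -12700/35071 ≈ -0.36212)
D(s, U) = 5*U² (D(s, U) = (5*U)*U = 5*U²)
v(B) = √(B + 5*B²) (v(B) = √(5*B² + B) = √(B + 5*B²))
v(69) + u = √(69*(1 + 5*69)) - 12700/35071 = √(69*(1 + 345)) - 12700/35071 = √(69*346) - 12700/35071 = √23874 - 12700/35071 = -12700/35071 + √23874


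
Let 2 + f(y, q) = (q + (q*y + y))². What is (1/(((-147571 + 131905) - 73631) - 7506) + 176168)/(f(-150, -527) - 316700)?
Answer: 5684530301/198188345121627 ≈ 2.8682e-5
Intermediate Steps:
f(y, q) = -2 + (q + y + q*y)² (f(y, q) = -2 + (q + (q*y + y))² = -2 + (q + (y + q*y))² = -2 + (q + y + q*y)²)
(1/(((-147571 + 131905) - 73631) - 7506) + 176168)/(f(-150, -527) - 316700) = (1/(((-147571 + 131905) - 73631) - 7506) + 176168)/((-2 + (-527 - 150 - 527*(-150))²) - 316700) = (1/((-15666 - 73631) - 7506) + 176168)/((-2 + (-527 - 150 + 79050)²) - 316700) = (1/(-89297 - 7506) + 176168)/((-2 + 78373²) - 316700) = (1/(-96803) + 176168)/((-2 + 6142327129) - 316700) = (-1/96803 + 176168)/(6142327127 - 316700) = (17053590903/96803)/6142010427 = (17053590903/96803)*(1/6142010427) = 5684530301/198188345121627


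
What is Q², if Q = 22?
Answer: 484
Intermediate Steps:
Q² = 22² = 484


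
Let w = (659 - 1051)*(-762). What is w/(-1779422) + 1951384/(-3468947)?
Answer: -2254261982368/3086360304317 ≈ -0.73040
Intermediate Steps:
w = 298704 (w = -392*(-762) = 298704)
w/(-1779422) + 1951384/(-3468947) = 298704/(-1779422) + 1951384/(-3468947) = 298704*(-1/1779422) + 1951384*(-1/3468947) = -149352/889711 - 1951384/3468947 = -2254261982368/3086360304317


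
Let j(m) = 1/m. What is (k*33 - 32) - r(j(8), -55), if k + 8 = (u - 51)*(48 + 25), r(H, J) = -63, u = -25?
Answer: -183317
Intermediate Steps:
k = -5556 (k = -8 + (-25 - 51)*(48 + 25) = -8 - 76*73 = -8 - 5548 = -5556)
(k*33 - 32) - r(j(8), -55) = (-5556*33 - 32) - 1*(-63) = (-183348 - 32) + 63 = -183380 + 63 = -183317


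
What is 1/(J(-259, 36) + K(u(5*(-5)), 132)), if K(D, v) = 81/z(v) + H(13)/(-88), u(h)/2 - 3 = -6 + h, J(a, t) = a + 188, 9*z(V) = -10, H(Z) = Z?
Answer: -440/63381 ≈ -0.0069421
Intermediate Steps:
z(V) = -10/9 (z(V) = (⅑)*(-10) = -10/9)
J(a, t) = 188 + a
u(h) = -6 + 2*h (u(h) = 6 + 2*(-6 + h) = 6 + (-12 + 2*h) = -6 + 2*h)
K(D, v) = -32141/440 (K(D, v) = 81/(-10/9) + 13/(-88) = 81*(-9/10) + 13*(-1/88) = -729/10 - 13/88 = -32141/440)
1/(J(-259, 36) + K(u(5*(-5)), 132)) = 1/((188 - 259) - 32141/440) = 1/(-71 - 32141/440) = 1/(-63381/440) = -440/63381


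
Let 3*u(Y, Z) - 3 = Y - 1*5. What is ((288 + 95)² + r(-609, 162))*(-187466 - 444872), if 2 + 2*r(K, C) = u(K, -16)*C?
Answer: -82324716558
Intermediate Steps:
u(Y, Z) = -⅔ + Y/3 (u(Y, Z) = 1 + (Y - 1*5)/3 = 1 + (Y - 5)/3 = 1 + (-5 + Y)/3 = 1 + (-5/3 + Y/3) = -⅔ + Y/3)
r(K, C) = -1 + C*(-⅔ + K/3)/2 (r(K, C) = -1 + ((-⅔ + K/3)*C)/2 = -1 + (C*(-⅔ + K/3))/2 = -1 + C*(-⅔ + K/3)/2)
((288 + 95)² + r(-609, 162))*(-187466 - 444872) = ((288 + 95)² + (-1 + (⅙)*162*(-2 - 609)))*(-187466 - 444872) = (383² + (-1 + (⅙)*162*(-611)))*(-632338) = (146689 + (-1 - 16497))*(-632338) = (146689 - 16498)*(-632338) = 130191*(-632338) = -82324716558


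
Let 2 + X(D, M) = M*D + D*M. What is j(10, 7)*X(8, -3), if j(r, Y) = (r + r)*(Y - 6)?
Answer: -1000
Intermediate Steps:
j(r, Y) = 2*r*(-6 + Y) (j(r, Y) = (2*r)*(-6 + Y) = 2*r*(-6 + Y))
X(D, M) = -2 + 2*D*M (X(D, M) = -2 + (M*D + D*M) = -2 + (D*M + D*M) = -2 + 2*D*M)
j(10, 7)*X(8, -3) = (2*10*(-6 + 7))*(-2 + 2*8*(-3)) = (2*10*1)*(-2 - 48) = 20*(-50) = -1000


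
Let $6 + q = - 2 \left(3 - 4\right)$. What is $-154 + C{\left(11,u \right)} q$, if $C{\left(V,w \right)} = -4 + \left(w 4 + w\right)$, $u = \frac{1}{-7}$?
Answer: $- \frac{946}{7} \approx -135.14$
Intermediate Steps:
$u = - \frac{1}{7} \approx -0.14286$
$C{\left(V,w \right)} = -4 + 5 w$ ($C{\left(V,w \right)} = -4 + \left(4 w + w\right) = -4 + 5 w$)
$q = -4$ ($q = -6 - 2 \left(3 - 4\right) = -6 - -2 = -6 + 2 = -4$)
$-154 + C{\left(11,u \right)} q = -154 + \left(-4 + 5 \left(- \frac{1}{7}\right)\right) \left(-4\right) = -154 + \left(-4 - \frac{5}{7}\right) \left(-4\right) = -154 - - \frac{132}{7} = -154 + \frac{132}{7} = - \frac{946}{7}$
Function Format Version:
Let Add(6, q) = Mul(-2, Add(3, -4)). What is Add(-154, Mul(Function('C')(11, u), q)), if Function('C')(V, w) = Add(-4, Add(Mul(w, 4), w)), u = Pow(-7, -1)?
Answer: Rational(-946, 7) ≈ -135.14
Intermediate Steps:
u = Rational(-1, 7) ≈ -0.14286
Function('C')(V, w) = Add(-4, Mul(5, w)) (Function('C')(V, w) = Add(-4, Add(Mul(4, w), w)) = Add(-4, Mul(5, w)))
q = -4 (q = Add(-6, Mul(-2, Add(3, -4))) = Add(-6, Mul(-2, -1)) = Add(-6, 2) = -4)
Add(-154, Mul(Function('C')(11, u), q)) = Add(-154, Mul(Add(-4, Mul(5, Rational(-1, 7))), -4)) = Add(-154, Mul(Add(-4, Rational(-5, 7)), -4)) = Add(-154, Mul(Rational(-33, 7), -4)) = Add(-154, Rational(132, 7)) = Rational(-946, 7)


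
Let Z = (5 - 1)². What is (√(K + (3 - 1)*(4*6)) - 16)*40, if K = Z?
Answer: -320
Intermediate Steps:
Z = 16 (Z = 4² = 16)
K = 16
(√(K + (3 - 1)*(4*6)) - 16)*40 = (√(16 + (3 - 1)*(4*6)) - 16)*40 = (√(16 + 2*24) - 16)*40 = (√(16 + 48) - 16)*40 = (√64 - 16)*40 = (8 - 16)*40 = -8*40 = -320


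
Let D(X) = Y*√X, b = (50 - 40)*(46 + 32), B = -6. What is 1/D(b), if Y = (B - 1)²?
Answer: √195/19110 ≈ 0.00073073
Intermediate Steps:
Y = 49 (Y = (-6 - 1)² = (-7)² = 49)
b = 780 (b = 10*78 = 780)
D(X) = 49*√X
1/D(b) = 1/(49*√780) = 1/(49*(2*√195)) = 1/(98*√195) = √195/19110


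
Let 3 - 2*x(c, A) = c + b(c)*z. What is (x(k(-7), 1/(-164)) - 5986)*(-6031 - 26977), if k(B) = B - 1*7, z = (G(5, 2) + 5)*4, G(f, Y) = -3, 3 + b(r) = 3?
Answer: 197305320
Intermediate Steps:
b(r) = 0 (b(r) = -3 + 3 = 0)
z = 8 (z = (-3 + 5)*4 = 2*4 = 8)
k(B) = -7 + B (k(B) = B - 7 = -7 + B)
x(c, A) = 3/2 - c/2 (x(c, A) = 3/2 - (c + 0*8)/2 = 3/2 - (c + 0)/2 = 3/2 - c/2)
(x(k(-7), 1/(-164)) - 5986)*(-6031 - 26977) = ((3/2 - (-7 - 7)/2) - 5986)*(-6031 - 26977) = ((3/2 - ½*(-14)) - 5986)*(-33008) = ((3/2 + 7) - 5986)*(-33008) = (17/2 - 5986)*(-33008) = -11955/2*(-33008) = 197305320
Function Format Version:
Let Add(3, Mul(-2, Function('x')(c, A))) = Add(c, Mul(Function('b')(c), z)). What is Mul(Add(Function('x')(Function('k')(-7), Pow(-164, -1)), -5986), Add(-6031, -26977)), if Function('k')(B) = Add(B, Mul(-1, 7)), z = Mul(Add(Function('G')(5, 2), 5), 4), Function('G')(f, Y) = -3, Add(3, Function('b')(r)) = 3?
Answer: 197305320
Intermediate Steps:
Function('b')(r) = 0 (Function('b')(r) = Add(-3, 3) = 0)
z = 8 (z = Mul(Add(-3, 5), 4) = Mul(2, 4) = 8)
Function('k')(B) = Add(-7, B) (Function('k')(B) = Add(B, -7) = Add(-7, B))
Function('x')(c, A) = Add(Rational(3, 2), Mul(Rational(-1, 2), c)) (Function('x')(c, A) = Add(Rational(3, 2), Mul(Rational(-1, 2), Add(c, Mul(0, 8)))) = Add(Rational(3, 2), Mul(Rational(-1, 2), Add(c, 0))) = Add(Rational(3, 2), Mul(Rational(-1, 2), c)))
Mul(Add(Function('x')(Function('k')(-7), Pow(-164, -1)), -5986), Add(-6031, -26977)) = Mul(Add(Add(Rational(3, 2), Mul(Rational(-1, 2), Add(-7, -7))), -5986), Add(-6031, -26977)) = Mul(Add(Add(Rational(3, 2), Mul(Rational(-1, 2), -14)), -5986), -33008) = Mul(Add(Add(Rational(3, 2), 7), -5986), -33008) = Mul(Add(Rational(17, 2), -5986), -33008) = Mul(Rational(-11955, 2), -33008) = 197305320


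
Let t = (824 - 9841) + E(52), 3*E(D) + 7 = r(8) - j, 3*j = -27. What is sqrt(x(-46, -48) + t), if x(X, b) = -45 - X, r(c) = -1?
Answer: I*sqrt(81141)/3 ≈ 94.951*I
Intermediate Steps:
j = -9 (j = (1/3)*(-27) = -9)
E(D) = 1/3 (E(D) = -7/3 + (-1 - 1*(-9))/3 = -7/3 + (-1 + 9)/3 = -7/3 + (1/3)*8 = -7/3 + 8/3 = 1/3)
t = -27050/3 (t = (824 - 9841) + 1/3 = -9017 + 1/3 = -27050/3 ≈ -9016.7)
sqrt(x(-46, -48) + t) = sqrt((-45 - 1*(-46)) - 27050/3) = sqrt((-45 + 46) - 27050/3) = sqrt(1 - 27050/3) = sqrt(-27047/3) = I*sqrt(81141)/3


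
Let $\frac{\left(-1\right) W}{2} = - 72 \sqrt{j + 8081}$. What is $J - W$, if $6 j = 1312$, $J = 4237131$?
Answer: $4237131 - 48 \sqrt{74697} \approx 4.224 \cdot 10^{6}$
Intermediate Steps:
$j = \frac{656}{3}$ ($j = \frac{1}{6} \cdot 1312 = \frac{656}{3} \approx 218.67$)
$W = 48 \sqrt{74697}$ ($W = - 2 \left(- 72 \sqrt{\frac{656}{3} + 8081}\right) = - 2 \left(- 72 \sqrt{\frac{24899}{3}}\right) = - 2 \left(- 72 \frac{\sqrt{74697}}{3}\right) = - 2 \left(- 24 \sqrt{74697}\right) = 48 \sqrt{74697} \approx 13119.0$)
$J - W = 4237131 - 48 \sqrt{74697}$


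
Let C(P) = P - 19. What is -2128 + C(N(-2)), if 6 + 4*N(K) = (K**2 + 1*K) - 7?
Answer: -8599/4 ≈ -2149.8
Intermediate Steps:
N(K) = -13/4 + K/4 + K**2/4 (N(K) = -3/2 + ((K**2 + 1*K) - 7)/4 = -3/2 + ((K**2 + K) - 7)/4 = -3/2 + ((K + K**2) - 7)/4 = -3/2 + (-7 + K + K**2)/4 = -3/2 + (-7/4 + K/4 + K**2/4) = -13/4 + K/4 + K**2/4)
C(P) = -19 + P
-2128 + C(N(-2)) = -2128 + (-19 + (-13/4 + (1/4)*(-2) + (1/4)*(-2)**2)) = -2128 + (-19 + (-13/4 - 1/2 + (1/4)*4)) = -2128 + (-19 + (-13/4 - 1/2 + 1)) = -2128 + (-19 - 11/4) = -2128 - 87/4 = -8599/4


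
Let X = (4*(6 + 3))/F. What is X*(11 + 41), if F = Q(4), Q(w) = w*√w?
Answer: 234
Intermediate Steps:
Q(w) = w^(3/2)
F = 8 (F = 4^(3/2) = 8)
X = 9/2 (X = (4*(6 + 3))/8 = (4*9)*(⅛) = 36*(⅛) = 9/2 ≈ 4.5000)
X*(11 + 41) = 9*(11 + 41)/2 = (9/2)*52 = 234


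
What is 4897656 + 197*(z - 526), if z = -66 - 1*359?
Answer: 4710309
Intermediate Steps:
z = -425 (z = -66 - 359 = -425)
4897656 + 197*(z - 526) = 4897656 + 197*(-425 - 526) = 4897656 + 197*(-951) = 4897656 - 187347 = 4710309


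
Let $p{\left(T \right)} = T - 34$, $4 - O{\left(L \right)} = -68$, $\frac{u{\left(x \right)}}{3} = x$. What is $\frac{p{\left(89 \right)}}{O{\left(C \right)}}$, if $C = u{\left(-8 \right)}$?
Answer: $\frac{55}{72} \approx 0.76389$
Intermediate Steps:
$u{\left(x \right)} = 3 x$
$C = -24$ ($C = 3 \left(-8\right) = -24$)
$O{\left(L \right)} = 72$ ($O{\left(L \right)} = 4 - -68 = 4 + 68 = 72$)
$p{\left(T \right)} = -34 + T$ ($p{\left(T \right)} = T - 34 = -34 + T$)
$\frac{p{\left(89 \right)}}{O{\left(C \right)}} = \frac{-34 + 89}{72} = 55 \cdot \frac{1}{72} = \frac{55}{72}$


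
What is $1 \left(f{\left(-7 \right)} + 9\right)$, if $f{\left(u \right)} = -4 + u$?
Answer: $-2$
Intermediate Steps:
$1 \left(f{\left(-7 \right)} + 9\right) = 1 \left(\left(-4 - 7\right) + 9\right) = 1 \left(-11 + 9\right) = 1 \left(-2\right) = -2$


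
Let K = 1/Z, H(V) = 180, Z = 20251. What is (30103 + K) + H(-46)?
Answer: 613261034/20251 ≈ 30283.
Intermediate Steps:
K = 1/20251 ≈ 4.9380e-5
(30103 + K) + H(-46) = (30103 + 1/20251) + 180 = 609615854/20251 + 180 = 613261034/20251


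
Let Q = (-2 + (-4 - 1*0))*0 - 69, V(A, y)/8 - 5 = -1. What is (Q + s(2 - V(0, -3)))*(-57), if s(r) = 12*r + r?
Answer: 26163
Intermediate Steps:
V(A, y) = 32 (V(A, y) = 40 + 8*(-1) = 40 - 8 = 32)
Q = -69 (Q = (-2 + (-4 + 0))*0 - 69 = (-2 - 4)*0 - 69 = -6*0 - 69 = 0 - 69 = -69)
s(r) = 13*r
(Q + s(2 - V(0, -3)))*(-57) = (-69 + 13*(2 - 1*32))*(-57) = (-69 + 13*(2 - 32))*(-57) = (-69 + 13*(-30))*(-57) = (-69 - 390)*(-57) = -459*(-57) = 26163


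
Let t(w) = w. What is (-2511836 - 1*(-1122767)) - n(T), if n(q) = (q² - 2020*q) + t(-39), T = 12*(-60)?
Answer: -3361830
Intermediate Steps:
T = -720
n(q) = -39 + q² - 2020*q (n(q) = (q² - 2020*q) - 39 = -39 + q² - 2020*q)
(-2511836 - 1*(-1122767)) - n(T) = (-2511836 - 1*(-1122767)) - (-39 + (-720)² - 2020*(-720)) = (-2511836 + 1122767) - (-39 + 518400 + 1454400) = -1389069 - 1*1972761 = -1389069 - 1972761 = -3361830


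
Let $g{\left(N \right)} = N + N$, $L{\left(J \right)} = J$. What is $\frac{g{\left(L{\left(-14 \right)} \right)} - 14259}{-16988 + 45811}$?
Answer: $- \frac{14287}{28823} \approx -0.49568$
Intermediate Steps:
$g{\left(N \right)} = 2 N$
$\frac{g{\left(L{\left(-14 \right)} \right)} - 14259}{-16988 + 45811} = \frac{2 \left(-14\right) - 14259}{-16988 + 45811} = \frac{-28 - 14259}{28823} = \left(-14287\right) \frac{1}{28823} = - \frac{14287}{28823}$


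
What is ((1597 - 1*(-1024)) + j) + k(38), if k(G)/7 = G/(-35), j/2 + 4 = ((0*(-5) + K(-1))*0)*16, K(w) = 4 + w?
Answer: 13027/5 ≈ 2605.4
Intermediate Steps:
j = -8 (j = -8 + 2*(((0*(-5) + (4 - 1))*0)*16) = -8 + 2*(((0 + 3)*0)*16) = -8 + 2*((3*0)*16) = -8 + 2*(0*16) = -8 + 2*0 = -8 + 0 = -8)
k(G) = -G/5 (k(G) = 7*(G/(-35)) = 7*(G*(-1/35)) = 7*(-G/35) = -G/5)
((1597 - 1*(-1024)) + j) + k(38) = ((1597 - 1*(-1024)) - 8) - ⅕*38 = ((1597 + 1024) - 8) - 38/5 = (2621 - 8) - 38/5 = 2613 - 38/5 = 13027/5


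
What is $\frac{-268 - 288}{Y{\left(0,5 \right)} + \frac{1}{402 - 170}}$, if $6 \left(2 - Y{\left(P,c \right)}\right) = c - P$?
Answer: $- \frac{386976}{815} \approx -474.82$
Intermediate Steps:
$Y{\left(P,c \right)} = 2 - \frac{c}{6} + \frac{P}{6}$ ($Y{\left(P,c \right)} = 2 - \frac{c - P}{6} = 2 + \left(- \frac{c}{6} + \frac{P}{6}\right) = 2 - \frac{c}{6} + \frac{P}{6}$)
$\frac{-268 - 288}{Y{\left(0,5 \right)} + \frac{1}{402 - 170}} = \frac{-268 - 288}{\left(2 - \frac{5}{6} + \frac{1}{6} \cdot 0\right) + \frac{1}{402 - 170}} = - \frac{556}{\left(2 - \frac{5}{6} + 0\right) + \frac{1}{232}} = - \frac{556}{\frac{7}{6} + \frac{1}{232}} = - \frac{556}{\frac{815}{696}} = \left(-556\right) \frac{696}{815} = - \frac{386976}{815}$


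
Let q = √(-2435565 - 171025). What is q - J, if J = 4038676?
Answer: -4038676 + I*√2606590 ≈ -4.0387e+6 + 1614.5*I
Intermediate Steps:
q = I*√2606590 (q = √(-2606590) = I*√2606590 ≈ 1614.5*I)
q - J = I*√2606590 - 1*4038676 = I*√2606590 - 4038676 = -4038676 + I*√2606590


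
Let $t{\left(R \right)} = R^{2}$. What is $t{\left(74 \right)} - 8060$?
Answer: $-2584$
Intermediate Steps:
$t{\left(74 \right)} - 8060 = 74^{2} - 8060 = 5476 - 8060 = -2584$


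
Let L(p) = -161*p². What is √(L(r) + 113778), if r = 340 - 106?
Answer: 3*I*√966882 ≈ 2949.9*I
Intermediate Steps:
r = 234
√(L(r) + 113778) = √(-161*234² + 113778) = √(-161*54756 + 113778) = √(-8815716 + 113778) = √(-8701938) = 3*I*√966882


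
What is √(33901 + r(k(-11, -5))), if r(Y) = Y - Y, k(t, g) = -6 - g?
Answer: √33901 ≈ 184.12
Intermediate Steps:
r(Y) = 0
√(33901 + r(k(-11, -5))) = √(33901 + 0) = √33901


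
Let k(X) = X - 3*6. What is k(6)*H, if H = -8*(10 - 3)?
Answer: 672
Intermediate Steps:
k(X) = -18 + X (k(X) = X - 18 = -18 + X)
H = -56 (H = -8*7 = -56)
k(6)*H = (-18 + 6)*(-56) = -12*(-56) = 672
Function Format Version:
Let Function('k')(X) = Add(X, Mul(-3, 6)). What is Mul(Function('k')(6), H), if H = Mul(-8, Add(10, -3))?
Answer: 672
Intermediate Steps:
Function('k')(X) = Add(-18, X) (Function('k')(X) = Add(X, -18) = Add(-18, X))
H = -56 (H = Mul(-8, 7) = -56)
Mul(Function('k')(6), H) = Mul(Add(-18, 6), -56) = Mul(-12, -56) = 672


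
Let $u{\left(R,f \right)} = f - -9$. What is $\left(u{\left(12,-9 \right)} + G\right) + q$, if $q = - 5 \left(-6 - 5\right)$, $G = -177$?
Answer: $-122$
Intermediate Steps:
$u{\left(R,f \right)} = 9 + f$ ($u{\left(R,f \right)} = f + 9 = 9 + f$)
$q = 55$ ($q = \left(-5\right) \left(-11\right) = 55$)
$\left(u{\left(12,-9 \right)} + G\right) + q = \left(\left(9 - 9\right) - 177\right) + 55 = \left(0 - 177\right) + 55 = -177 + 55 = -122$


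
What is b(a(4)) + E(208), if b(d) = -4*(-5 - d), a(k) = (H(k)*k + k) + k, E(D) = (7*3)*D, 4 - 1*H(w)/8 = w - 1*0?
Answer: 4420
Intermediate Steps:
H(w) = 32 - 8*w (H(w) = 32 - 8*(w - 1*0) = 32 - 8*(w + 0) = 32 - 8*w)
E(D) = 21*D
a(k) = 2*k + k*(32 - 8*k) (a(k) = ((32 - 8*k)*k + k) + k = (k*(32 - 8*k) + k) + k = (k + k*(32 - 8*k)) + k = 2*k + k*(32 - 8*k))
b(d) = 20 + 4*d
b(a(4)) + E(208) = (20 + 4*(2*4*(17 - 4*4))) + 21*208 = (20 + 4*(2*4*(17 - 16))) + 4368 = (20 + 4*(2*4*1)) + 4368 = (20 + 4*8) + 4368 = (20 + 32) + 4368 = 52 + 4368 = 4420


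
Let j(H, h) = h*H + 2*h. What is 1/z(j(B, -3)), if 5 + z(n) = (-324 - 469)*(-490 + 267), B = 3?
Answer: 1/176834 ≈ 5.6550e-6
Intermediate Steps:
j(H, h) = 2*h + H*h (j(H, h) = H*h + 2*h = 2*h + H*h)
z(n) = 176834 (z(n) = -5 + (-324 - 469)*(-490 + 267) = -5 - 793*(-223) = -5 + 176839 = 176834)
1/z(j(B, -3)) = 1/176834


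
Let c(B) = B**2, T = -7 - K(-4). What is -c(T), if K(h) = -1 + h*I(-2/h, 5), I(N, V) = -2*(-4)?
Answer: -676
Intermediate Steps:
I(N, V) = 8
K(h) = -1 + 8*h (K(h) = -1 + h*8 = -1 + 8*h)
T = 26 (T = -7 - (-1 + 8*(-4)) = -7 - (-1 - 32) = -7 - 1*(-33) = -7 + 33 = 26)
-c(T) = -1*26**2 = -1*676 = -676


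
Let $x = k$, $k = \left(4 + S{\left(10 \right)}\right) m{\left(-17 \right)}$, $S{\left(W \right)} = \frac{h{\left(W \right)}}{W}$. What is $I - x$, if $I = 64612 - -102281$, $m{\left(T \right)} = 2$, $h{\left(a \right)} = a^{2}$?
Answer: $166865$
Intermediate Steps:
$S{\left(W \right)} = W$ ($S{\left(W \right)} = \frac{W^{2}}{W} = W$)
$I = 166893$ ($I = 64612 + 102281 = 166893$)
$k = 28$ ($k = \left(4 + 10\right) 2 = 14 \cdot 2 = 28$)
$x = 28$
$I - x = 166893 - 28 = 166865$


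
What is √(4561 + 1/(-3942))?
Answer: √7875003918/1314 ≈ 67.535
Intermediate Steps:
√(4561 + 1/(-3942)) = √(4561 - 1/3942) = √(17979461/3942) = √7875003918/1314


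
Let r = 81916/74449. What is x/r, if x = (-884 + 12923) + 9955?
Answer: 818715653/40958 ≈ 19989.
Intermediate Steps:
r = 81916/74449 (r = 81916*(1/74449) = 81916/74449 ≈ 1.1003)
x = 21994 (x = 12039 + 9955 = 21994)
x/r = 21994/(81916/74449) = 21994*(74449/81916) = 818715653/40958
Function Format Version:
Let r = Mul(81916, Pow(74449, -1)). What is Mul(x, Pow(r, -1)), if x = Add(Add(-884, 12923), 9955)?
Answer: Rational(818715653, 40958) ≈ 19989.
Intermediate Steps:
r = Rational(81916, 74449) (r = Mul(81916, Rational(1, 74449)) = Rational(81916, 74449) ≈ 1.1003)
x = 21994 (x = Add(12039, 9955) = 21994)
Mul(x, Pow(r, -1)) = Mul(21994, Pow(Rational(81916, 74449), -1)) = Mul(21994, Rational(74449, 81916)) = Rational(818715653, 40958)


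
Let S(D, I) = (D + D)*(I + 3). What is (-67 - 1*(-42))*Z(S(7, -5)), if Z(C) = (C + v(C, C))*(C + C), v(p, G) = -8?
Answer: -50400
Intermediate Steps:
S(D, I) = 2*D*(3 + I) (S(D, I) = (2*D)*(3 + I) = 2*D*(3 + I))
Z(C) = 2*C*(-8 + C) (Z(C) = (C - 8)*(C + C) = (-8 + C)*(2*C) = 2*C*(-8 + C))
(-67 - 1*(-42))*Z(S(7, -5)) = (-67 - 1*(-42))*(2*(2*7*(3 - 5))*(-8 + 2*7*(3 - 5))) = (-67 + 42)*(2*(2*7*(-2))*(-8 + 2*7*(-2))) = -50*(-28)*(-8 - 28) = -50*(-28)*(-36) = -25*2016 = -50400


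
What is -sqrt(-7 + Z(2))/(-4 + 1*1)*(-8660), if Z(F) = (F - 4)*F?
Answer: -8660*I*sqrt(11)/3 ≈ -9574.0*I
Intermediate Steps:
Z(F) = F*(-4 + F) (Z(F) = (-4 + F)*F = F*(-4 + F))
-sqrt(-7 + Z(2))/(-4 + 1*1)*(-8660) = -sqrt(-7 + 2*(-4 + 2))/(-4 + 1*1)*(-8660) = -sqrt(-7 + 2*(-2))/(-4 + 1)*(-8660) = -sqrt(-7 - 4)/(-3)*(-8660) = -sqrt(-11)*(-1/3)*(-8660) = -(I*sqrt(11))*(-1/3)*(-8660) = -(-I*sqrt(11)/3)*(-8660) = -8660*I*sqrt(11)/3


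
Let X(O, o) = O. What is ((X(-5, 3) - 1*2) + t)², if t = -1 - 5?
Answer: 169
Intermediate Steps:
t = -6
((X(-5, 3) - 1*2) + t)² = ((-5 - 1*2) - 6)² = ((-5 - 2) - 6)² = (-7 - 6)² = (-13)² = 169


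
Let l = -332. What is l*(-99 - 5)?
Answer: 34528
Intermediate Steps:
l*(-99 - 5) = -332*(-99 - 5) = -332*(-104) = 34528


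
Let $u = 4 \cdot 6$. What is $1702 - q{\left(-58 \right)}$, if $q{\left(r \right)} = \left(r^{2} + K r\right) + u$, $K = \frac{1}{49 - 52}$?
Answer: $- \frac{5116}{3} \approx -1705.3$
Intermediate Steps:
$u = 24$
$K = - \frac{1}{3}$ ($K = \frac{1}{-3} = - \frac{1}{3} \approx -0.33333$)
$q{\left(r \right)} = 24 + r^{2} - \frac{r}{3}$ ($q{\left(r \right)} = \left(r^{2} - \frac{r}{3}\right) + 24 = 24 + r^{2} - \frac{r}{3}$)
$1702 - q{\left(-58 \right)} = 1702 - \left(24 + \left(-58\right)^{2} - - \frac{58}{3}\right) = 1702 - \left(24 + 3364 + \frac{58}{3}\right) = 1702 - \frac{10222}{3} = - \frac{5116}{3}$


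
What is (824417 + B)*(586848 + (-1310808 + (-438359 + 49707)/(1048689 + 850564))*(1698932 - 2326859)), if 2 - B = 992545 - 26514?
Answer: -221376489205778349657552/1899253 ≈ -1.1656e+17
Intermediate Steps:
B = -966029 (B = 2 - (992545 - 26514) = 2 - 1*966031 = 2 - 966031 = -966029)
(824417 + B)*(586848 + (-1310808 + (-438359 + 49707)/(1048689 + 850564))*(1698932 - 2326859)) = (824417 - 966029)*(586848 + (-1310808 + (-438359 + 49707)/(1048689 + 850564))*(1698932 - 2326859)) = -141612*(586848 + (-1310808 - 388652/1899253)*(-627927)) = -141612*(586848 - 2489556415076/1899253*(-627927)) = -141612*(586848 + 1563259691049427452/1899253) = -141612*1563260805622251996/1899253 = -221376489205778349657552/1899253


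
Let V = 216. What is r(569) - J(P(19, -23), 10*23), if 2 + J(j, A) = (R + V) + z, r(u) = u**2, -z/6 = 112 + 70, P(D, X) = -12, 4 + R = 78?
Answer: 324565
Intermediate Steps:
R = 74 (R = -4 + 78 = 74)
z = -1092 (z = -6*(112 + 70) = -6*182 = -1092)
J(j, A) = -804 (J(j, A) = -2 + ((74 + 216) - 1092) = -2 + (290 - 1092) = -2 - 802 = -804)
r(569) - J(P(19, -23), 10*23) = 569**2 - 1*(-804) = 323761 + 804 = 324565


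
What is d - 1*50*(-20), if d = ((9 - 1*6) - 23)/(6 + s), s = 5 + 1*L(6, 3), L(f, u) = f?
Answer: 16980/17 ≈ 998.82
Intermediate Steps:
s = 11 (s = 5 + 1*6 = 5 + 6 = 11)
d = -20/17 (d = ((9 - 1*6) - 23)/(6 + 11) = ((9 - 6) - 23)/17 = (3 - 23)*(1/17) = -20*1/17 = -20/17 ≈ -1.1765)
d - 1*50*(-20) = -20/17 - 1*50*(-20) = -20/17 - 50*(-20) = -20/17 + 1000 = 16980/17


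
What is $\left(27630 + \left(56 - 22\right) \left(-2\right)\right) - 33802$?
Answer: $-6240$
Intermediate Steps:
$\left(27630 + \left(56 - 22\right) \left(-2\right)\right) - 33802 = \left(27630 + 34 \left(-2\right)\right) - 33802 = \left(27630 - 68\right) - 33802 = 27562 - 33802 = -6240$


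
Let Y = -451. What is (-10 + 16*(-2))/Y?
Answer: 42/451 ≈ 0.093126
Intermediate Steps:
(-10 + 16*(-2))/Y = (-10 + 16*(-2))/(-451) = (-10 - 32)*(-1/451) = -42*(-1/451) = 42/451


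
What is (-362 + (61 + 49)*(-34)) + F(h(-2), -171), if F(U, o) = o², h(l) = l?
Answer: 25139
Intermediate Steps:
(-362 + (61 + 49)*(-34)) + F(h(-2), -171) = (-362 + (61 + 49)*(-34)) + (-171)² = (-362 + 110*(-34)) + 29241 = (-362 - 3740) + 29241 = -4102 + 29241 = 25139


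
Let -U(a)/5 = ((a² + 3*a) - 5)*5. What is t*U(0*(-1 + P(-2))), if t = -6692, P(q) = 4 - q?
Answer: -836500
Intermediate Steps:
U(a) = 125 - 75*a - 25*a² (U(a) = -5*((a² + 3*a) - 5)*5 = -5*(-5 + a² + 3*a)*5 = -5*(-25 + 5*a² + 15*a) = 125 - 75*a - 25*a²)
t*U(0*(-1 + P(-2))) = -6692*(125 - 0*(-1 + (4 - 1*(-2))) - 25*(0*(-1 + (4 - 1*(-2))))²) = -6692*(125 - 0*(-1 + (4 + 2)) - 25*(0*(-1 + (4 + 2)))²) = -6692*(125 - 0*(-1 + 6) - 25*(0*(-1 + 6))²) = -6692*(125 - 0*5 - 25*(0*5)²) = -6692*(125 - 75*0 - 25*0²) = -6692*(125 + 0 - 25*0) = -6692*(125 + 0 + 0) = -6692*125 = -836500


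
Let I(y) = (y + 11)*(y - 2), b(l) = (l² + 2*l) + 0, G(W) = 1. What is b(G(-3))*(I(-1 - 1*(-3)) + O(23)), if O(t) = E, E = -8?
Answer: -24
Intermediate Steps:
O(t) = -8
b(l) = l² + 2*l
I(y) = (-2 + y)*(11 + y) (I(y) = (11 + y)*(-2 + y) = (-2 + y)*(11 + y))
b(G(-3))*(I(-1 - 1*(-3)) + O(23)) = (1*(2 + 1))*((-22 + (-1 - 1*(-3))² + 9*(-1 - 1*(-3))) - 8) = (1*3)*((-22 + (-1 + 3)² + 9*(-1 + 3)) - 8) = 3*((-22 + 2² + 9*2) - 8) = 3*((-22 + 4 + 18) - 8) = 3*(0 - 8) = 3*(-8) = -24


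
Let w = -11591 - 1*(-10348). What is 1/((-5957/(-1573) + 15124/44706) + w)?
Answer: -35161269/43560405520 ≈ -0.00080718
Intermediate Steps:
w = -1243 (w = -11591 + 10348 = -1243)
1/((-5957/(-1573) + 15124/44706) + w) = 1/((-5957/(-1573) + 15124/44706) - 1243) = 1/((-5957*(-1/1573) + 15124*(1/44706)) - 1243) = 1/((5957/1573 + 7562/22353) - 1243) = 1/(145051847/35161269 - 1243) = 1/(-43560405520/35161269) = -35161269/43560405520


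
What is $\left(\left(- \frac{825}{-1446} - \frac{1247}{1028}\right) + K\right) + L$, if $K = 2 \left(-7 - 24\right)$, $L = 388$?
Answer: $\frac{80606671}{247748} \approx 325.36$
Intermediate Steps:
$K = -62$ ($K = 2 \left(-31\right) = -62$)
$\left(\left(- \frac{825}{-1446} - \frac{1247}{1028}\right) + K\right) + L = \left(\left(- \frac{825}{-1446} - \frac{1247}{1028}\right) - 62\right) + 388 = \left(\left(\left(-825\right) \left(- \frac{1}{1446}\right) - \frac{1247}{1028}\right) - 62\right) + 388 = \left(\left(\frac{275}{482} - \frac{1247}{1028}\right) - 62\right) + 388 = \left(- \frac{159177}{247748} - 62\right) + 388 = - \frac{15519553}{247748} + 388 = \frac{80606671}{247748}$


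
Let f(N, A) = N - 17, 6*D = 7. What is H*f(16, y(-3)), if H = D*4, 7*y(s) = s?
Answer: -14/3 ≈ -4.6667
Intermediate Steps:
y(s) = s/7
D = 7/6 (D = (⅙)*7 = 7/6 ≈ 1.1667)
f(N, A) = -17 + N
H = 14/3 (H = (7/6)*4 = 14/3 ≈ 4.6667)
H*f(16, y(-3)) = 14*(-17 + 16)/3 = (14/3)*(-1) = -14/3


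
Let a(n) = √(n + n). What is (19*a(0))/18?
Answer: 0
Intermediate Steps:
a(n) = √2*√n (a(n) = √(2*n) = √2*√n)
(19*a(0))/18 = (19*(√2*√0))/18 = (19*(√2*0))*(1/18) = (19*0)*(1/18) = 0*(1/18) = 0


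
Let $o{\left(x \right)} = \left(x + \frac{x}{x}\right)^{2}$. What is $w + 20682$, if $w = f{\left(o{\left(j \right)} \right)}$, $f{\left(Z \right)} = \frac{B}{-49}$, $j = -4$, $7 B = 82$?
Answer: $\frac{7093844}{343} \approx 20682.0$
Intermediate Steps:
$B = \frac{82}{7}$ ($B = \frac{1}{7} \cdot 82 = \frac{82}{7} \approx 11.714$)
$o{\left(x \right)} = \left(1 + x\right)^{2}$ ($o{\left(x \right)} = \left(x + 1\right)^{2} = \left(1 + x\right)^{2}$)
$f{\left(Z \right)} = - \frac{82}{343}$ ($f{\left(Z \right)} = \frac{82}{7 \left(-49\right)} = \frac{82}{7} \left(- \frac{1}{49}\right) = - \frac{82}{343}$)
$w = - \frac{82}{343} \approx -0.23907$
$w + 20682 = - \frac{82}{343} + 20682 = \frac{7093844}{343}$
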